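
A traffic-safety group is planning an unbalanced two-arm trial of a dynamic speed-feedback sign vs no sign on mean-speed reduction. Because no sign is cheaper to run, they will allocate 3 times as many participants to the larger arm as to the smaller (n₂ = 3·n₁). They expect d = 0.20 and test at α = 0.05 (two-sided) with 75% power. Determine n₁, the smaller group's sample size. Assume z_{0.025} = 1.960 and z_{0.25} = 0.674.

With allocation ratio k = n₂/n₁ = 3, Var(x̄₁−x̄₂) = σ²(1/n₁ + 1/(k·n₁)) = σ²·(k+1)/(k·n₁).
So n₁ = (1 + 1/k)·((z_{α/2} + z_β)/d)² = 1.333 × (2.634/0.20)².
n₁ = 1.333 × 173.45 = 231.3.
Round up: n₁ = 232, giving n₂ = 3 × 232 = 696.

n₁ = 232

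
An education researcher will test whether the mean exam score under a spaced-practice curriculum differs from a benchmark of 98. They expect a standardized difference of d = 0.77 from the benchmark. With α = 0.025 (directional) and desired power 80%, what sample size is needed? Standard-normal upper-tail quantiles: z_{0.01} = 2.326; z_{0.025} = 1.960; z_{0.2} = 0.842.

For a one-sample test: n = ((z_{α} + z_β) / d)².
z_{α} + z_β = 1.960 + 0.842 = 2.802.
n = (2.802 / 0.77)² = 3.639² = 13.24.
Round up.

n = 14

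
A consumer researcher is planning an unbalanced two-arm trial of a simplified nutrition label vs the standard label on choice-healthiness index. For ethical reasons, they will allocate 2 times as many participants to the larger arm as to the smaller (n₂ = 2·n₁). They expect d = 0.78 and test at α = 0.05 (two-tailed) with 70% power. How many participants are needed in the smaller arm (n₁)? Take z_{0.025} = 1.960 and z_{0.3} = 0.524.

With allocation ratio k = n₂/n₁ = 2, Var(x̄₁−x̄₂) = σ²(1/n₁ + 1/(k·n₁)) = σ²·(k+1)/(k·n₁).
So n₁ = (1 + 1/k)·((z_{α/2} + z_β)/d)² = 1.500 × (2.484/0.78)².
n₁ = 1.500 × 10.14 = 15.2.
Round up: n₁ = 16, giving n₂ = 2 × 16 = 32.

n₁ = 16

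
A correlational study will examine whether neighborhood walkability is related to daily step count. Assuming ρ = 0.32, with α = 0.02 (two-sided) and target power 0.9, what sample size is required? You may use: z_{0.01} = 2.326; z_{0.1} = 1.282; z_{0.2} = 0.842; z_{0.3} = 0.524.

n = 122

Fisher's z: C = ½·ln((1+r)/(1−r)) = ½·ln(1.9412) = 0.3316.
n = ((z_{α/2} + z_β)/C)² + 3.
(2.326 + 1.282) / 0.3316 = 3.608 / 0.3316 = 10.881.
n = 10.881² + 3 = 118.39 + 3 = 121.4.
Round up.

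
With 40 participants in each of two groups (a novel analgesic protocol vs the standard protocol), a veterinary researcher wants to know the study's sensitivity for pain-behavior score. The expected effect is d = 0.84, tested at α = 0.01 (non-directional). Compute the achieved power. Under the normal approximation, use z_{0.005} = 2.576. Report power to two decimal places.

power ≈ 0.88

For two equal groups, power = Φ(d·√(n/2) − z_{α/2}).
d·√(n/2) = 0.84 × √(40/2) = 0.84 × 4.472 = 3.757.
z_β = 3.757 − 2.576 = 1.181.
Power = Φ(1.181) = 0.881.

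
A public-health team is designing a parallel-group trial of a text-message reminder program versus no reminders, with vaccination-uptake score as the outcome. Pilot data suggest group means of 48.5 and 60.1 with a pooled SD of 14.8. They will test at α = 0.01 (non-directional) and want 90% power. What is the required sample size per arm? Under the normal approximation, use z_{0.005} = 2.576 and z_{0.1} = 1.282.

Cohen's d = |M₁ − M₂| / SD_pooled = |48.5 − 60.1| / 14.8 = 11.6 / 14.8 = 0.784.
For two independent groups with equal n: n = 2·((z_{α/2} + z_β) / d)².
z_{α/2} + z_β = 2.576 + 1.282 = 3.858.
n = 2 × (3.858 / 0.784)² = 2 × 4.921² = 2 × 24.22 = 48.4.
Round up to the next whole participant.

n = 49 per group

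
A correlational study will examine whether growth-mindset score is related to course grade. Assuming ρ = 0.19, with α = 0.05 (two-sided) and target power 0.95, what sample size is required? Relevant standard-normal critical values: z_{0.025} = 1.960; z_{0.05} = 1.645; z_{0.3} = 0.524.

n = 355

Fisher's z: C = ½·ln((1+r)/(1−r)) = ½·ln(1.4691) = 0.1923.
n = ((z_{α/2} + z_β)/C)² + 3.
(1.960 + 1.645) / 0.1923 = 3.605 / 0.1923 = 18.747.
n = 18.747² + 3 = 351.44 + 3 = 354.4.
Round up.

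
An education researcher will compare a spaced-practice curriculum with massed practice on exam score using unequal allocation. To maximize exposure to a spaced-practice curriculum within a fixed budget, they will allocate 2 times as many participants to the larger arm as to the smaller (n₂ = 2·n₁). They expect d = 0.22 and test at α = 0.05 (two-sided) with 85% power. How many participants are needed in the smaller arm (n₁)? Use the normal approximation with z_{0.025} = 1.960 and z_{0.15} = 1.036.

n₁ = 279

With allocation ratio k = n₂/n₁ = 2, Var(x̄₁−x̄₂) = σ²(1/n₁ + 1/(k·n₁)) = σ²·(k+1)/(k·n₁).
So n₁ = (1 + 1/k)·((z_{α/2} + z_β)/d)² = 1.500 × (2.996/0.22)².
n₁ = 1.500 × 185.45 = 278.2.
Round up: n₁ = 279, giving n₂ = 2 × 279 = 558.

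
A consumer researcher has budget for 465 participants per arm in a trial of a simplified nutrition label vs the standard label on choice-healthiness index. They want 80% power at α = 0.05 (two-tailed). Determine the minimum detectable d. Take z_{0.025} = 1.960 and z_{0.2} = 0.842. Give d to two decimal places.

d_min ≈ 0.18

For two independent groups of n = 465 each: d_min = (z_{α/2} + z_β)·√(2/n).
z-sum = 1.960 + 0.842 = 2.802.
d_min = 2.802 × √(2/465) = 2.802 × 0.0656 = 0.184.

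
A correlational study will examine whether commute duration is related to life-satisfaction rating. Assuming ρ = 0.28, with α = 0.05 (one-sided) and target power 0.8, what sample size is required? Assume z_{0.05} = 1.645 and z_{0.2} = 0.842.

n = 78

Fisher's z: C = ½·ln((1+r)/(1−r)) = ½·ln(1.7778) = 0.2877.
n = ((z_{α} + z_β)/C)² + 3.
(1.645 + 0.842) / 0.2877 = 2.487 / 0.2877 = 8.644.
n = 8.644² + 3 = 74.73 + 3 = 77.7.
Round up.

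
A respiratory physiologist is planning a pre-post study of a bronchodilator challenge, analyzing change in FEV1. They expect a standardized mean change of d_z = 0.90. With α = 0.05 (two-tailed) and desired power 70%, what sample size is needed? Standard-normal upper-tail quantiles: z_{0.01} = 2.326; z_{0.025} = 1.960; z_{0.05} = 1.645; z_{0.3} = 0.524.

For a paired (one-sample on differences) test: n = ((z_{α/2} + z_β) / d)².
z_{α/2} + z_β = 1.960 + 0.524 = 2.484.
n = (2.484 / 0.90)² = 2.760² = 7.62.
Round up.

n = 8 pairs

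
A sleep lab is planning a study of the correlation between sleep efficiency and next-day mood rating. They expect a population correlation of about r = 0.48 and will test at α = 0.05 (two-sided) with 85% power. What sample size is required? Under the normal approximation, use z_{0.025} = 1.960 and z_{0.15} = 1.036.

n = 36

Fisher's z: C = ½·ln((1+r)/(1−r)) = ½·ln(2.8462) = 0.5230.
n = ((z_{α/2} + z_β)/C)² + 3.
(1.960 + 1.036) / 0.5230 = 2.996 / 0.5230 = 5.728.
n = 5.728² + 3 = 32.82 + 3 = 35.8.
Round up.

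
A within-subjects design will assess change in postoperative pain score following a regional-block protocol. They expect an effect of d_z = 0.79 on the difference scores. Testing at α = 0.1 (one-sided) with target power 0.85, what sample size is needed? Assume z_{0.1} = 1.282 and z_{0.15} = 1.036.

n = 9 pairs

For a paired (one-sample on differences) test: n = ((z_{α} + z_β) / d)².
z_{α} + z_β = 1.282 + 1.036 = 2.318.
n = (2.318 / 0.79)² = 2.934² = 8.61.
Round up.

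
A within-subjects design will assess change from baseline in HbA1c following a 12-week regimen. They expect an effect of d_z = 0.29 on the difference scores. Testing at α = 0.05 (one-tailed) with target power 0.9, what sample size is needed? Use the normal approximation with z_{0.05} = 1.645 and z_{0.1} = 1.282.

For a paired (one-sample on differences) test: n = ((z_{α} + z_β) / d)².
z_{α} + z_β = 1.645 + 1.282 = 2.927.
n = (2.927 / 0.29)² = 10.093² = 101.87.
Round up.

n = 102 pairs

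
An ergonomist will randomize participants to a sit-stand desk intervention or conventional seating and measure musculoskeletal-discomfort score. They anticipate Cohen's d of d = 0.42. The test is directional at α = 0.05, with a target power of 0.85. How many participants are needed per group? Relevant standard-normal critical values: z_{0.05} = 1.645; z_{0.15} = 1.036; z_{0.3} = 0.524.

n = 82 per group

For two independent groups with equal n: n = 2·((z_{α} + z_β) / d)².
z_{α} + z_β = 1.645 + 1.036 = 2.681.
n = 2 × (2.681 / 0.42)² = 2 × 6.383² = 2 × 40.75 = 81.5.
Round up to the next whole participant.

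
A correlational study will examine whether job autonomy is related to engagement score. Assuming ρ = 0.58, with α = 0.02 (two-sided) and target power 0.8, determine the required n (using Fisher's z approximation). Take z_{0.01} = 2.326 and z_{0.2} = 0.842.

Fisher's z: C = ½·ln((1+r)/(1−r)) = ½·ln(3.7619) = 0.6625.
n = ((z_{α/2} + z_β)/C)² + 3.
(2.326 + 0.842) / 0.6625 = 3.168 / 0.6625 = 4.782.
n = 4.782² + 3 = 22.87 + 3 = 25.9.
Round up.

n = 26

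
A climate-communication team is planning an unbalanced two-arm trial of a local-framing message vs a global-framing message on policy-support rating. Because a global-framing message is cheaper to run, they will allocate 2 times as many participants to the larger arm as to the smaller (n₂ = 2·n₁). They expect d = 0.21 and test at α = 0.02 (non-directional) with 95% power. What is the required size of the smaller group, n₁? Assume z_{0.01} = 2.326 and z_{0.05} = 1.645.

With allocation ratio k = n₂/n₁ = 2, Var(x̄₁−x̄₂) = σ²(1/n₁ + 1/(k·n₁)) = σ²·(k+1)/(k·n₁).
So n₁ = (1 + 1/k)·((z_{α/2} + z_β)/d)² = 1.500 × (3.971/0.21)².
n₁ = 1.500 × 357.57 = 536.4.
Round up: n₁ = 537, giving n₂ = 2 × 537 = 1074.

n₁ = 537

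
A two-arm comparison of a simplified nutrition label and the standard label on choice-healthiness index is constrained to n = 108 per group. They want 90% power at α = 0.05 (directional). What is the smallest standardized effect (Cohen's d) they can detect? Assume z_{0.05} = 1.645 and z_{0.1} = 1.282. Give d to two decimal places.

For two independent groups of n = 108 each: d_min = (z_{α} + z_β)·√(2/n).
z-sum = 1.645 + 1.282 = 2.927.
d_min = 2.927 × √(2/108) = 2.927 × 0.1361 = 0.398.

d_min ≈ 0.40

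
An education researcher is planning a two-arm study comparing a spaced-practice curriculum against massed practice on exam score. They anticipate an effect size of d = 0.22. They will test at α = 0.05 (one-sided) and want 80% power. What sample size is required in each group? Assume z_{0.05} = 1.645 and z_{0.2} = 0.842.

n = 256 per group

For two independent groups with equal n: n = 2·((z_{α} + z_β) / d)².
z_{α} + z_β = 1.645 + 0.842 = 2.487.
n = 2 × (2.487 / 0.22)² = 2 × 11.305² = 2 × 127.79 = 255.6.
Round up to the next whole participant.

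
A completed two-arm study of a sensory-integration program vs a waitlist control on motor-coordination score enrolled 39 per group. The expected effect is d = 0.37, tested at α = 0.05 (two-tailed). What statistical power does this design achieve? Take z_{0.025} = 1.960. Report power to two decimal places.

For two equal groups, power = Φ(d·√(n/2) − z_{α/2}).
d·√(n/2) = 0.37 × √(39/2) = 0.37 × 4.416 = 1.634.
z_β = 1.634 − 1.960 = -0.326.
Power = Φ(-0.326) = 0.372.

power ≈ 0.37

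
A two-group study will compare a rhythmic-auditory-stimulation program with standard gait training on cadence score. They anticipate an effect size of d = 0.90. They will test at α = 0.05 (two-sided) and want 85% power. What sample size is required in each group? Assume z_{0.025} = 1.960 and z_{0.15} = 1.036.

n = 23 per group

For two independent groups with equal n: n = 2·((z_{α/2} + z_β) / d)².
z_{α/2} + z_β = 1.960 + 1.036 = 2.996.
n = 2 × (2.996 / 0.90)² = 2 × 3.329² = 2 × 11.08 = 22.2.
Round up to the next whole participant.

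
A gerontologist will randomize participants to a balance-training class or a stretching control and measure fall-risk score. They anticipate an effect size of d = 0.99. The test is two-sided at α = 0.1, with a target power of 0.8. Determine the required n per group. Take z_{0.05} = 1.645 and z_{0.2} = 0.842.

n = 13 per group

For two independent groups with equal n: n = 2·((z_{α/2} + z_β) / d)².
z_{α/2} + z_β = 1.645 + 0.842 = 2.487.
n = 2 × (2.487 / 0.99)² = 2 × 2.512² = 2 × 6.31 = 12.6.
Round up to the next whole participant.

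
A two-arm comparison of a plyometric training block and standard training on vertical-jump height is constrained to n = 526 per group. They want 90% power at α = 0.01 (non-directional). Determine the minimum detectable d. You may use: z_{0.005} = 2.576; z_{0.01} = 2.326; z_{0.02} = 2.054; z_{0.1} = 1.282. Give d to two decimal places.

For two independent groups of n = 526 each: d_min = (z_{α/2} + z_β)·√(2/n).
z-sum = 2.576 + 1.282 = 3.858.
d_min = 3.858 × √(2/526) = 3.858 × 0.0617 = 0.238.

d_min ≈ 0.24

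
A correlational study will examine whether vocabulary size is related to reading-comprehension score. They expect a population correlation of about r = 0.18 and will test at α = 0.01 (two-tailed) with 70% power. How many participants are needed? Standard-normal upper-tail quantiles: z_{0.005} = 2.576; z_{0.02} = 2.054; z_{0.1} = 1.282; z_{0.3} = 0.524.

n = 294

Fisher's z: C = ½·ln((1+r)/(1−r)) = ½·ln(1.4390) = 0.1820.
n = ((z_{α/2} + z_β)/C)² + 3.
(2.576 + 0.524) / 0.1820 = 3.100 / 0.1820 = 17.033.
n = 17.033² + 3 = 290.12 + 3 = 293.1.
Round up.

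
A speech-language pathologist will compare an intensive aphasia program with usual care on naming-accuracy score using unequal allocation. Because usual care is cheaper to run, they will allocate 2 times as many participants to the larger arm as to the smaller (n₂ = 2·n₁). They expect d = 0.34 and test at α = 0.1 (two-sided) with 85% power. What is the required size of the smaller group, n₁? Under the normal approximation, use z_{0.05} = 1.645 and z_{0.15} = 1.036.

n₁ = 94

With allocation ratio k = n₂/n₁ = 2, Var(x̄₁−x̄₂) = σ²(1/n₁ + 1/(k·n₁)) = σ²·(k+1)/(k·n₁).
So n₁ = (1 + 1/k)·((z_{α/2} + z_β)/d)² = 1.500 × (2.681/0.34)².
n₁ = 1.500 × 62.18 = 93.3.
Round up: n₁ = 94, giving n₂ = 2 × 94 = 188.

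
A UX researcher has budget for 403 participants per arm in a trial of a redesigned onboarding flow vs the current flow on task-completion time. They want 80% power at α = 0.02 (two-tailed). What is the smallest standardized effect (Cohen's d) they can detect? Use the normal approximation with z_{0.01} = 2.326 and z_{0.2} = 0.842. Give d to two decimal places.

For two independent groups of n = 403 each: d_min = (z_{α/2} + z_β)·√(2/n).
z-sum = 2.326 + 0.842 = 3.168.
d_min = 3.168 × √(2/403) = 3.168 × 0.0704 = 0.223.

d_min ≈ 0.22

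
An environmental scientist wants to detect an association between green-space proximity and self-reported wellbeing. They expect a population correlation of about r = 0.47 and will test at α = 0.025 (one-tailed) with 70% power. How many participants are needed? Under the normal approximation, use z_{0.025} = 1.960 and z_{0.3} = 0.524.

n = 27

Fisher's z: C = ½·ln((1+r)/(1−r)) = ½·ln(2.7736) = 0.5101.
n = ((z_{α} + z_β)/C)² + 3.
(1.960 + 0.524) / 0.5101 = 2.484 / 0.5101 = 4.870.
n = 4.870² + 3 = 23.71 + 3 = 26.7.
Round up.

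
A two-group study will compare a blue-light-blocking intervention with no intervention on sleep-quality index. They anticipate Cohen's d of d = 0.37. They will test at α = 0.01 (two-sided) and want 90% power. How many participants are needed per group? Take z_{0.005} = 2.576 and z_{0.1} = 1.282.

n = 218 per group

For two independent groups with equal n: n = 2·((z_{α/2} + z_β) / d)².
z_{α/2} + z_β = 2.576 + 1.282 = 3.858.
n = 2 × (3.858 / 0.37)² = 2 × 10.427² = 2 × 108.72 = 217.4.
Round up to the next whole participant.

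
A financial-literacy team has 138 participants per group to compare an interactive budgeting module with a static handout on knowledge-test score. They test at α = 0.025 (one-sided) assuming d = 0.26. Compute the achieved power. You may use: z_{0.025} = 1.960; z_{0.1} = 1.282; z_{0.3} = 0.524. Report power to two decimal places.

For two equal groups, power = Φ(d·√(n/2) − z_{α}).
d·√(n/2) = 0.26 × √(138/2) = 0.26 × 8.307 = 2.160.
z_β = 2.160 − 1.960 = 0.200.
Power = Φ(0.200) = 0.579.

power ≈ 0.58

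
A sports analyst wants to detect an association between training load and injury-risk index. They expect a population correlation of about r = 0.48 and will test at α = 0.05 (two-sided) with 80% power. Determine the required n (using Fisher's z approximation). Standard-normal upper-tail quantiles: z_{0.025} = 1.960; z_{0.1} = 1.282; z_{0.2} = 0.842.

n = 32

Fisher's z: C = ½·ln((1+r)/(1−r)) = ½·ln(2.8462) = 0.5230.
n = ((z_{α/2} + z_β)/C)² + 3.
(1.960 + 0.842) / 0.5230 = 2.802 / 0.5230 = 5.358.
n = 5.358² + 3 = 28.70 + 3 = 31.7.
Round up.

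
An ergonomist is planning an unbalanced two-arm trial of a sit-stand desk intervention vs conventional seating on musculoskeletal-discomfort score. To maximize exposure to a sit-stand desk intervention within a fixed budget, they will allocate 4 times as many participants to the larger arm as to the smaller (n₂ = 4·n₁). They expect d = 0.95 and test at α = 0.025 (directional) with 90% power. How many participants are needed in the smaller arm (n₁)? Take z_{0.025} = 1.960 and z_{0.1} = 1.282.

With allocation ratio k = n₂/n₁ = 4, Var(x̄₁−x̄₂) = σ²(1/n₁ + 1/(k·n₁)) = σ²·(k+1)/(k·n₁).
So n₁ = (1 + 1/k)·((z_{α} + z_β)/d)² = 1.250 × (3.242/0.95)².
n₁ = 1.250 × 11.65 = 14.6.
Round up: n₁ = 15, giving n₂ = 4 × 15 = 60.

n₁ = 15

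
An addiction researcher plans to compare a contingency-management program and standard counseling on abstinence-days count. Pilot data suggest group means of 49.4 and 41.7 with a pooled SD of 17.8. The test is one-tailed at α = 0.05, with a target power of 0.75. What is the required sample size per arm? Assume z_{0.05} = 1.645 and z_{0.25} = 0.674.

n = 58 per group

Cohen's d = |M₁ − M₂| / SD_pooled = |49.4 − 41.7| / 17.8 = 7.7 / 17.8 = 0.433.
For two independent groups with equal n: n = 2·((z_{α} + z_β) / d)².
z_{α} + z_β = 1.645 + 0.674 = 2.319.
n = 2 × (2.319 / 0.433)² = 2 × 5.356² = 2 × 28.68 = 57.4.
Round up to the next whole participant.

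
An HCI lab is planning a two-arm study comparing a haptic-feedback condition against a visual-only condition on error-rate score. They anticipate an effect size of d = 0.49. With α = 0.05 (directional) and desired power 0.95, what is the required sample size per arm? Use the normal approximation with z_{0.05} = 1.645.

For two independent groups with equal n: n = 2·((z_{α} + z_β) / d)².
z_{α} + z_β = 1.645 + 1.645 = 3.290.
n = 2 × (3.290 / 0.49)² = 2 × 6.714² = 2 × 45.08 = 90.2.
Round up to the next whole participant.

n = 91 per group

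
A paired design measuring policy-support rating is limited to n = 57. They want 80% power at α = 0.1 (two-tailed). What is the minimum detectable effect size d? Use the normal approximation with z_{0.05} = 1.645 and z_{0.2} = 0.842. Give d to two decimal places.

d_min ≈ 0.33

For a single sample (or paired design) of n = 57: d_min = (z_{α/2} + z_β)/√n.
z-sum = 1.645 + 0.842 = 2.487.
d_min = 2.487 / √57 = 2.487 / 7.550 = 0.329.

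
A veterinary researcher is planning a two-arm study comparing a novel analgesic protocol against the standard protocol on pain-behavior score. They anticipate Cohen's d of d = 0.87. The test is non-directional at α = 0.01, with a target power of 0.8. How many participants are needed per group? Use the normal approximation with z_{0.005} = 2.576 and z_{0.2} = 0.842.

n = 31 per group

For two independent groups with equal n: n = 2·((z_{α/2} + z_β) / d)².
z_{α/2} + z_β = 2.576 + 0.842 = 3.418.
n = 2 × (3.418 / 0.87)² = 2 × 3.929² = 2 × 15.43 = 30.9.
Round up to the next whole participant.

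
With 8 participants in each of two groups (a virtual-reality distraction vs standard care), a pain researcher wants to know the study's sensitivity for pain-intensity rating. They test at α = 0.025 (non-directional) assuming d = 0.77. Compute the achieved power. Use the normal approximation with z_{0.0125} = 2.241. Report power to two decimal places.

power ≈ 0.24

For two equal groups, power = Φ(d·√(n/2) − z_{α/2}).
d·√(n/2) = 0.77 × √(8/2) = 0.77 × 2.000 = 1.540.
z_β = 1.540 − 2.241 = -0.701.
Power = Φ(-0.701) = 0.242.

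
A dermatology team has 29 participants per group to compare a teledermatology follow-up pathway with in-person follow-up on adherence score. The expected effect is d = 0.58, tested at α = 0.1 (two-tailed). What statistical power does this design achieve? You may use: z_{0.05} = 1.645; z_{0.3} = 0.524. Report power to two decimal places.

For two equal groups, power = Φ(d·√(n/2) − z_{α/2}).
d·√(n/2) = 0.58 × √(29/2) = 0.58 × 3.808 = 2.209.
z_β = 2.209 − 1.645 = 0.564.
Power = Φ(0.564) = 0.713.

power ≈ 0.71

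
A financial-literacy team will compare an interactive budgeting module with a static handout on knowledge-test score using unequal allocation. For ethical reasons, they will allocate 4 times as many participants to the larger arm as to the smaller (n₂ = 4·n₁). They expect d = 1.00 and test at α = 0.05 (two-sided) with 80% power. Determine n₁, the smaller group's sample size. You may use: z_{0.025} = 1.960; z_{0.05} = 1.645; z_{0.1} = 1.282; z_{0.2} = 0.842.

With allocation ratio k = n₂/n₁ = 4, Var(x̄₁−x̄₂) = σ²(1/n₁ + 1/(k·n₁)) = σ²·(k+1)/(k·n₁).
So n₁ = (1 + 1/k)·((z_{α/2} + z_β)/d)² = 1.250 × (2.802/1.00)².
n₁ = 1.250 × 7.85 = 9.8.
Round up: n₁ = 10, giving n₂ = 4 × 10 = 40.

n₁ = 10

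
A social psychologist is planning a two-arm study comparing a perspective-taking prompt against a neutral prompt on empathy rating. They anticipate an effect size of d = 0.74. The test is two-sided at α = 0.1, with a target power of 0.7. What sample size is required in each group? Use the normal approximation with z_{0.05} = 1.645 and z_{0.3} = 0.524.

For two independent groups with equal n: n = 2·((z_{α/2} + z_β) / d)².
z_{α/2} + z_β = 1.645 + 0.524 = 2.169.
n = 2 × (2.169 / 0.74)² = 2 × 2.931² = 2 × 8.59 = 17.2.
Round up to the next whole participant.

n = 18 per group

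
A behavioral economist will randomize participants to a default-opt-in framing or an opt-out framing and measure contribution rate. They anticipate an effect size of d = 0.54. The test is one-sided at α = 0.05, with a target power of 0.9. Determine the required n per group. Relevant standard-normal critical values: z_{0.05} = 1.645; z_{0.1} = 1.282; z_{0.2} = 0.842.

For two independent groups with equal n: n = 2·((z_{α} + z_β) / d)².
z_{α} + z_β = 1.645 + 1.282 = 2.927.
n = 2 × (2.927 / 0.54)² = 2 × 5.420² = 2 × 29.38 = 58.8.
Round up to the next whole participant.

n = 59 per group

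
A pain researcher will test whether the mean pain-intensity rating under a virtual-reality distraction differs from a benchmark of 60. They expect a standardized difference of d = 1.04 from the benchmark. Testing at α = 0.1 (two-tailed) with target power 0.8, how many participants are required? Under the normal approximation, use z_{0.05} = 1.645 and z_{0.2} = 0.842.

For a one-sample test: n = ((z_{α/2} + z_β) / d)².
z_{α/2} + z_β = 1.645 + 0.842 = 2.487.
n = (2.487 / 1.04)² = 2.391² = 5.72.
Round up.

n = 6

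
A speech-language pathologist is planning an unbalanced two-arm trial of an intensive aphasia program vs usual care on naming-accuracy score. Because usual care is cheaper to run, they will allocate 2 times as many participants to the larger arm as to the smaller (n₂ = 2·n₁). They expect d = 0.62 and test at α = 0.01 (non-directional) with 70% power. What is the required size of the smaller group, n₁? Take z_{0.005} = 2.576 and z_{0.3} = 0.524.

With allocation ratio k = n₂/n₁ = 2, Var(x̄₁−x̄₂) = σ²(1/n₁ + 1/(k·n₁)) = σ²·(k+1)/(k·n₁).
So n₁ = (1 + 1/k)·((z_{α/2} + z_β)/d)² = 1.500 × (3.100/0.62)².
n₁ = 1.500 × 25.00 = 37.5.
Round up: n₁ = 38, giving n₂ = 2 × 38 = 76.

n₁ = 38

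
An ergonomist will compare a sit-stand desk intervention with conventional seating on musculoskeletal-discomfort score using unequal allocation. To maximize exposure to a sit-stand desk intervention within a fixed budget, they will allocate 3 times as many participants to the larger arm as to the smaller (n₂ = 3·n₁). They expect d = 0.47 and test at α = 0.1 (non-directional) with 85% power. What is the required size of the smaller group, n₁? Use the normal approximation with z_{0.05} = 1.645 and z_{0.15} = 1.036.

n₁ = 44

With allocation ratio k = n₂/n₁ = 3, Var(x̄₁−x̄₂) = σ²(1/n₁ + 1/(k·n₁)) = σ²·(k+1)/(k·n₁).
So n₁ = (1 + 1/k)·((z_{α/2} + z_β)/d)² = 1.333 × (2.681/0.47)².
n₁ = 1.333 × 32.54 = 43.4.
Round up: n₁ = 44, giving n₂ = 3 × 44 = 132.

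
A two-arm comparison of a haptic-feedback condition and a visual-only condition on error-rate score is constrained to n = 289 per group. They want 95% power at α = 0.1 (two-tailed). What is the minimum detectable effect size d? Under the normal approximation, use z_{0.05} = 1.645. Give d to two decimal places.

For two independent groups of n = 289 each: d_min = (z_{α/2} + z_β)·√(2/n).
z-sum = 1.645 + 1.645 = 3.290.
d_min = 3.290 × √(2/289) = 3.290 × 0.0832 = 0.274.

d_min ≈ 0.27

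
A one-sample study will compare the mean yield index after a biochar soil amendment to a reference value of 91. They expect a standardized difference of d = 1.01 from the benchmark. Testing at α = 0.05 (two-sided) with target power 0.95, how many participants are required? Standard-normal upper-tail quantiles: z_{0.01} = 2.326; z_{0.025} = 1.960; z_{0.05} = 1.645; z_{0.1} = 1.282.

n = 13

For a one-sample test: n = ((z_{α/2} + z_β) / d)².
z_{α/2} + z_β = 1.960 + 1.645 = 3.605.
n = (3.605 / 1.01)² = 3.569² = 12.74.
Round up.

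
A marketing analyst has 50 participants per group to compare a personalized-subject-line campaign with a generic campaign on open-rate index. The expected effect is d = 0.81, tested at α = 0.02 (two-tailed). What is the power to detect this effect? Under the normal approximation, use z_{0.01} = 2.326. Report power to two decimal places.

For two equal groups, power = Φ(d·√(n/2) − z_{α/2}).
d·√(n/2) = 0.81 × √(50/2) = 0.81 × 5.000 = 4.050.
z_β = 4.050 − 2.326 = 1.724.
Power = Φ(1.724) = 0.958.

power ≈ 0.96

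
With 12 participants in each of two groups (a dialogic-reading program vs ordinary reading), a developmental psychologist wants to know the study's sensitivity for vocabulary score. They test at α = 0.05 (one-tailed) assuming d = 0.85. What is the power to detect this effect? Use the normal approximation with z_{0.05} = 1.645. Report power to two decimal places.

For two equal groups, power = Φ(d·√(n/2) − z_{α}).
d·√(n/2) = 0.85 × √(12/2) = 0.85 × 2.449 = 2.082.
z_β = 2.082 − 1.645 = 0.437.
Power = Φ(0.437) = 0.669.

power ≈ 0.67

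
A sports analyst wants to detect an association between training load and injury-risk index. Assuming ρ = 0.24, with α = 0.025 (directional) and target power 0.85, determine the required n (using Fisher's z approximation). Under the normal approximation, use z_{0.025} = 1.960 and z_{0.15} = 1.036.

n = 153

Fisher's z: C = ½·ln((1+r)/(1−r)) = ½·ln(1.6316) = 0.2448.
n = ((z_{α} + z_β)/C)² + 3.
(1.960 + 1.036) / 0.2448 = 2.996 / 0.2448 = 12.239.
n = 12.239² + 3 = 149.78 + 3 = 152.8.
Round up.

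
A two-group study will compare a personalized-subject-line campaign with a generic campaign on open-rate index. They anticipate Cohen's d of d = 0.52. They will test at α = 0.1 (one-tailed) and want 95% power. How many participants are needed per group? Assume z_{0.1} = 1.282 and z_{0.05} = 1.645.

n = 64 per group

For two independent groups with equal n: n = 2·((z_{α} + z_β) / d)².
z_{α} + z_β = 1.282 + 1.645 = 2.927.
n = 2 × (2.927 / 0.52)² = 2 × 5.629² = 2 × 31.68 = 63.4.
Round up to the next whole participant.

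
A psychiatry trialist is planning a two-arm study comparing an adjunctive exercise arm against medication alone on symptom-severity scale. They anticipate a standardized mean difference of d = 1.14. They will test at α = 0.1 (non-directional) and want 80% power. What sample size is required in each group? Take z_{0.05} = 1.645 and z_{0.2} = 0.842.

For two independent groups with equal n: n = 2·((z_{α/2} + z_β) / d)².
z_{α/2} + z_β = 1.645 + 0.842 = 2.487.
n = 2 × (2.487 / 1.14)² = 2 × 2.182² = 2 × 4.76 = 9.5.
Round up to the next whole participant.

n = 10 per group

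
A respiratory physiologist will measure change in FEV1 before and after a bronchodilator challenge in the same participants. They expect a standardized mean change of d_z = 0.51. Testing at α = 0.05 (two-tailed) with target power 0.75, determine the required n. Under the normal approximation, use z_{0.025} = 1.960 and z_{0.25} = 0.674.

For a paired (one-sample on differences) test: n = ((z_{α/2} + z_β) / d)².
z_{α/2} + z_β = 1.960 + 0.674 = 2.634.
n = (2.634 / 0.51)² = 5.165² = 26.67.
Round up.

n = 27 pairs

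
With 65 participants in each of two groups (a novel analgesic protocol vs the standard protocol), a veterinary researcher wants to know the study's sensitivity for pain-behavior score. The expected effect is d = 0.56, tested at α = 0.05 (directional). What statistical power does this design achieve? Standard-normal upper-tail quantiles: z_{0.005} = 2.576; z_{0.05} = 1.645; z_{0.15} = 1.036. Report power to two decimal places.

For two equal groups, power = Φ(d·√(n/2) − z_{α}).
d·√(n/2) = 0.56 × √(65/2) = 0.56 × 5.701 = 3.192.
z_β = 3.192 − 1.645 = 1.547.
Power = Φ(1.547) = 0.939.

power ≈ 0.94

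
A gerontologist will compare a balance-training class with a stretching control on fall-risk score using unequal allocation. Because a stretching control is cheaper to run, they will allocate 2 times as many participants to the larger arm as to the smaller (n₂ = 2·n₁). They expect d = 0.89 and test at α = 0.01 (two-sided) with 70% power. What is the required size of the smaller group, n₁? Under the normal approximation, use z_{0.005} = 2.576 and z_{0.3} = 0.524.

n₁ = 19

With allocation ratio k = n₂/n₁ = 2, Var(x̄₁−x̄₂) = σ²(1/n₁ + 1/(k·n₁)) = σ²·(k+1)/(k·n₁).
So n₁ = (1 + 1/k)·((z_{α/2} + z_β)/d)² = 1.500 × (3.100/0.89)².
n₁ = 1.500 × 12.13 = 18.2.
Round up: n₁ = 19, giving n₂ = 2 × 19 = 38.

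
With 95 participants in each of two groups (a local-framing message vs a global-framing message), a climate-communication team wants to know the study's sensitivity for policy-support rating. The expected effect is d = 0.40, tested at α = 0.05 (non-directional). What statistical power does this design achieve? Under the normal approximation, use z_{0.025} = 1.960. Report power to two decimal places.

power ≈ 0.79

For two equal groups, power = Φ(d·√(n/2) − z_{α/2}).
d·√(n/2) = 0.40 × √(95/2) = 0.40 × 6.892 = 2.757.
z_β = 2.757 − 1.960 = 0.797.
Power = Φ(0.797) = 0.787.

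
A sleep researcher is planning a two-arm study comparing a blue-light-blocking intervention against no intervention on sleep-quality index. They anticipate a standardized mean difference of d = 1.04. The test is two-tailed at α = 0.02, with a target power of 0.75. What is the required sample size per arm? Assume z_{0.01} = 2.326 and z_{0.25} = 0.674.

n = 17 per group

For two independent groups with equal n: n = 2·((z_{α/2} + z_β) / d)².
z_{α/2} + z_β = 2.326 + 0.674 = 3.000.
n = 2 × (3.000 / 1.04)² = 2 × 2.885² = 2 × 8.32 = 16.6.
Round up to the next whole participant.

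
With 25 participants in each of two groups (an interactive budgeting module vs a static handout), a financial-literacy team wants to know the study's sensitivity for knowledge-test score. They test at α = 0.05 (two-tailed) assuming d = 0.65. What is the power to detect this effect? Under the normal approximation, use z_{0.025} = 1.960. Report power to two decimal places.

For two equal groups, power = Φ(d·√(n/2) − z_{α/2}).
d·√(n/2) = 0.65 × √(25/2) = 0.65 × 3.536 = 2.298.
z_β = 2.298 − 1.960 = 0.338.
Power = Φ(0.338) = 0.632.

power ≈ 0.63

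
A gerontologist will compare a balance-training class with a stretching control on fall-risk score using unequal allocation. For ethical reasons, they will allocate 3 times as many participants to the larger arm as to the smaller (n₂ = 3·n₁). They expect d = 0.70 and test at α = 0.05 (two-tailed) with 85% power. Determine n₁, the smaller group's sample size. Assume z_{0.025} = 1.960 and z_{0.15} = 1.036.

n₁ = 25

With allocation ratio k = n₂/n₁ = 3, Var(x̄₁−x̄₂) = σ²(1/n₁ + 1/(k·n₁)) = σ²·(k+1)/(k·n₁).
So n₁ = (1 + 1/k)·((z_{α/2} + z_β)/d)² = 1.333 × (2.996/0.70)².
n₁ = 1.333 × 18.32 = 24.4.
Round up: n₁ = 25, giving n₂ = 3 × 25 = 75.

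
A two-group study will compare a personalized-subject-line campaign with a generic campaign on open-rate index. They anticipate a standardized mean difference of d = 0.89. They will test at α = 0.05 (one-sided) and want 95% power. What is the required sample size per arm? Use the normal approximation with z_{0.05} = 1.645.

n = 28 per group

For two independent groups with equal n: n = 2·((z_{α} + z_β) / d)².
z_{α} + z_β = 1.645 + 1.645 = 3.290.
n = 2 × (3.290 / 0.89)² = 2 × 3.697² = 2 × 13.67 = 27.3.
Round up to the next whole participant.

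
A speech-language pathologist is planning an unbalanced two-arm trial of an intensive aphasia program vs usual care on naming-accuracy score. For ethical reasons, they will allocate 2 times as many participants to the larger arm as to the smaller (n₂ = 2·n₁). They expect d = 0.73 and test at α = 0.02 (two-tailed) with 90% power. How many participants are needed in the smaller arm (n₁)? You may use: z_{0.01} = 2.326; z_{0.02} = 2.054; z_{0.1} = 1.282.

n₁ = 37

With allocation ratio k = n₂/n₁ = 2, Var(x̄₁−x̄₂) = σ²(1/n₁ + 1/(k·n₁)) = σ²·(k+1)/(k·n₁).
So n₁ = (1 + 1/k)·((z_{α/2} + z_β)/d)² = 1.500 × (3.608/0.73)².
n₁ = 1.500 × 24.43 = 36.6.
Round up: n₁ = 37, giving n₂ = 2 × 37 = 74.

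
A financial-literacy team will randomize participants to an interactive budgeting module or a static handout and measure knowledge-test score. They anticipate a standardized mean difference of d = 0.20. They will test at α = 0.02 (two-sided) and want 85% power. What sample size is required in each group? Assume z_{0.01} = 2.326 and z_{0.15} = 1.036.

n = 566 per group

For two independent groups with equal n: n = 2·((z_{α/2} + z_β) / d)².
z_{α/2} + z_β = 2.326 + 1.036 = 3.362.
n = 2 × (3.362 / 0.20)² = 2 × 16.810² = 2 × 282.58 = 565.2.
Round up to the next whole participant.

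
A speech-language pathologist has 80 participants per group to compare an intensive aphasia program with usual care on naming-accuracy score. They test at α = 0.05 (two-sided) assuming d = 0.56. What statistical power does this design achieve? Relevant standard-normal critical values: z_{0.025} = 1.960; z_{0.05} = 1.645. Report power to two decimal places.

power ≈ 0.94

For two equal groups, power = Φ(d·√(n/2) − z_{α/2}).
d·√(n/2) = 0.56 × √(80/2) = 0.56 × 6.325 = 3.542.
z_β = 3.542 − 1.960 = 1.582.
Power = Φ(1.582) = 0.943.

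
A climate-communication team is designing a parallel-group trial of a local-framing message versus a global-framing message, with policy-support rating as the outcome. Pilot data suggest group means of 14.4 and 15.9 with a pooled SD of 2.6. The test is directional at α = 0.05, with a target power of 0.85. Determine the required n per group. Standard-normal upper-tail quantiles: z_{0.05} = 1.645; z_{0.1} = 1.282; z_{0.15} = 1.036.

Cohen's d = |M₁ − M₂| / SD_pooled = |14.4 − 15.9| / 2.6 = 1.5 / 2.6 = 0.577.
For two independent groups with equal n: n = 2·((z_{α} + z_β) / d)².
z_{α} + z_β = 1.645 + 1.036 = 2.681.
n = 2 × (2.681 / 0.577)² = 2 × 4.646² = 2 × 21.59 = 43.2.
Round up to the next whole participant.

n = 44 per group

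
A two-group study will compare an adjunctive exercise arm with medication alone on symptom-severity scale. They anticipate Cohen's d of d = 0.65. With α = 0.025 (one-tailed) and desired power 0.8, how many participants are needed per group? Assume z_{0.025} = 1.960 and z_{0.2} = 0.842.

For two independent groups with equal n: n = 2·((z_{α} + z_β) / d)².
z_{α} + z_β = 1.960 + 0.842 = 2.802.
n = 2 × (2.802 / 0.65)² = 2 × 4.311² = 2 × 18.58 = 37.2.
Round up to the next whole participant.

n = 38 per group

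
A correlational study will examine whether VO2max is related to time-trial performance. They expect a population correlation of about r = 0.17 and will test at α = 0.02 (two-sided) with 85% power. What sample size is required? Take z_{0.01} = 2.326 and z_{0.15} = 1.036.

n = 387

Fisher's z: C = ½·ln((1+r)/(1−r)) = ½·ln(1.4096) = 0.1717.
n = ((z_{α/2} + z_β)/C)² + 3.
(2.326 + 1.036) / 0.1717 = 3.362 / 0.1717 = 19.581.
n = 19.581² + 3 = 383.40 + 3 = 386.4.
Round up.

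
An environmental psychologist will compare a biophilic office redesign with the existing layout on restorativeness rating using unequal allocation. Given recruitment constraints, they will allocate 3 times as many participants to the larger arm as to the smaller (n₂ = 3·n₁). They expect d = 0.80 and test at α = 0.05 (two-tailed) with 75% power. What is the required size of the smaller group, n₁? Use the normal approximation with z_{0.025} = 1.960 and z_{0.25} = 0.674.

With allocation ratio k = n₂/n₁ = 3, Var(x̄₁−x̄₂) = σ²(1/n₁ + 1/(k·n₁)) = σ²·(k+1)/(k·n₁).
So n₁ = (1 + 1/k)·((z_{α/2} + z_β)/d)² = 1.333 × (2.634/0.80)².
n₁ = 1.333 × 10.84 = 14.5.
Round up: n₁ = 15, giving n₂ = 3 × 15 = 45.

n₁ = 15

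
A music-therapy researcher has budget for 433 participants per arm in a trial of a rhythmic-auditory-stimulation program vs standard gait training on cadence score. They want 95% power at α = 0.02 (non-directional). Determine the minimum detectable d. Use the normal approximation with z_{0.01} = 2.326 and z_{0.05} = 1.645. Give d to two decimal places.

For two independent groups of n = 433 each: d_min = (z_{α/2} + z_β)·√(2/n).
z-sum = 2.326 + 1.645 = 3.971.
d_min = 3.971 × √(2/433) = 3.971 × 0.0680 = 0.270.

d_min ≈ 0.27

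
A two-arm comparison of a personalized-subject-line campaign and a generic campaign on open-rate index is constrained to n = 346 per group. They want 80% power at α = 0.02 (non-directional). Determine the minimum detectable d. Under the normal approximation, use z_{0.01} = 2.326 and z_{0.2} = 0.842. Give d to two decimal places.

For two independent groups of n = 346 each: d_min = (z_{α/2} + z_β)·√(2/n).
z-sum = 2.326 + 0.842 = 3.168.
d_min = 3.168 × √(2/346) = 3.168 × 0.0760 = 0.241.

d_min ≈ 0.24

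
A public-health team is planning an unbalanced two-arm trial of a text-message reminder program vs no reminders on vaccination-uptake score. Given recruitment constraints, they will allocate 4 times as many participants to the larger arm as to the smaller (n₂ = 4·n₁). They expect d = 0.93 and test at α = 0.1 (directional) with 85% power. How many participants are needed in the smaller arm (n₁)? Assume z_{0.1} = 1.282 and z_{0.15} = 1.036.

With allocation ratio k = n₂/n₁ = 4, Var(x̄₁−x̄₂) = σ²(1/n₁ + 1/(k·n₁)) = σ²·(k+1)/(k·n₁).
So n₁ = (1 + 1/k)·((z_{α} + z_β)/d)² = 1.250 × (2.318/0.93)².
n₁ = 1.250 × 6.21 = 7.8.
Round up: n₁ = 8, giving n₂ = 4 × 8 = 32.

n₁ = 8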